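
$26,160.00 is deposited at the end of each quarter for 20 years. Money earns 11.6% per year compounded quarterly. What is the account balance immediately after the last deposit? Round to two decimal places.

$7,979,091.62

This is an ordinary annuity: 80 deposits of $26,160.00 at the end of each quarter.
Periodic rate r = 0.116/4 per quarter; n is counted in quarters.
FV = PMT × [((1+r)^n − 1)/r] = 26,160 × [(1+r)^80 − 1] / r = $7,979,091.62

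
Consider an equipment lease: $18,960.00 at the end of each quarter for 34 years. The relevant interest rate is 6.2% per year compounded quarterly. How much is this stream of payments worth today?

$1,072,205.11

This is an ordinary annuity: 136 payments of $18,960.00 at the end of each quarter.
Periodic rate r = 0.062/4 per quarter; n is counted in quarters.
PV = PMT × [(1 − (1+r)^−n)/r] = 18,960 × [1 − (1+r)^−136] / r = $1,072,205.11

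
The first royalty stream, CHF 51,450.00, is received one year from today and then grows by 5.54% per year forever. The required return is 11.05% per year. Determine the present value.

CHF 933,756.81

Periodic rate r = 0.1105 per year.
Growing perpetuity (Gordon): PV = PMT₁ / (r − g) = 51,450 / (r − 0.0554) = CHF 933,756.81.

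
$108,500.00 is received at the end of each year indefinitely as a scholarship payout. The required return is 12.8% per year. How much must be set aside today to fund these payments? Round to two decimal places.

$847,656.25

Periodic rate r = 0.128 per year.
Level perpetuity: PV = PMT / r = 108,500 / (0.128) = $847,656.25.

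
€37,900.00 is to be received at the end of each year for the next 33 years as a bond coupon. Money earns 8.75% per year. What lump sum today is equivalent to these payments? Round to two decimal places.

This is an ordinary annuity: 33 payments of €37,900.00 at the end of each year.
Periodic rate r = 0.0875 per year.
PV = PMT × [(1 − (1+r)^−n)/r] = 37,900 × [1 − (1+r)^−33] / r = €405,949.34

€405,949.34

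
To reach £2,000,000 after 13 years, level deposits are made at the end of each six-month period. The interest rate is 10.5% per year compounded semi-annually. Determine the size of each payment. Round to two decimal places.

Level ordinary annuity; solve FV = PMT × [((1+r)^n − 1)/r] for PMT.
Periodic rate r = 0.105/2 per half-year; n is counted in half-years.
With n = 26: PMT = 2,000,000 / ([((1+r)^n − 1)/r]) = £37,736.35

£37,736.35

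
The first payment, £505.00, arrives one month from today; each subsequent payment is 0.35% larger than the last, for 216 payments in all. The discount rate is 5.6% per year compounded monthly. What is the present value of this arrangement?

£96,076.25

Periodic rate r = 0.056/12 per month; n is counted in months.
Growing ordinary annuity: PV = PMT₁ × [1 − ((1+g)/(1+r))^n] / (r − g) = 505 × [1 − ((1+0.0035)/(1+r))^216] / (r − 0.0035) = £96,076.25.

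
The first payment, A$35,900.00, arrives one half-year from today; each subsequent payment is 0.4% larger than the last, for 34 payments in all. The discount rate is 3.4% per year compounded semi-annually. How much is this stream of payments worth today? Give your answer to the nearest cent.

A$978,400.56

Periodic rate r = 0.034/2 per half-year; n is counted in half-years.
Growing ordinary annuity: PV = PMT₁ × [1 − ((1+g)/(1+r))^n] / (r − g) = 35,900 × [1 − ((1+0.004)/(1+r))^34] / (r − 0.004) = A$978,400.56.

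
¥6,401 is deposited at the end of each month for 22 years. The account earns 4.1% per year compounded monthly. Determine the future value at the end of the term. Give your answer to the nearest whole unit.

This is an ordinary annuity: 264 deposits of ¥6,401 at the end of each month.
Periodic rate r = 0.041/12 per month; n is counted in months.
FV = PMT × [((1+r)^n − 1)/r] = 6,401 × [(1+r)^264 − 1] / r = ¥2,736,645

¥2,736,645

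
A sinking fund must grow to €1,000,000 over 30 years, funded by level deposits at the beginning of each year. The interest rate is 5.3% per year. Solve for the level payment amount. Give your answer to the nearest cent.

Level annuity due; solve FV = PMT × [((1+r)^n − 1)/r] × (1+r) for PMT.
Periodic rate r = 0.053 per year.
With n = 30: PMT = 1,000,000 / ([((1+r)^n − 1)/r] × (1+r)) = €13,573.42

€13,573.42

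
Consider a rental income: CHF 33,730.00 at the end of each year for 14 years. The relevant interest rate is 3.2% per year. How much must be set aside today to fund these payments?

This is an ordinary annuity: 14 payments of CHF 33,730.00 at the end of each year.
Periodic rate r = 0.032 per year.
PV = PMT × [(1 − (1+r)^−n)/r] = 33,730 × [1 − (1+r)^−14] / r = CHF 375,873.72

CHF 375,873.72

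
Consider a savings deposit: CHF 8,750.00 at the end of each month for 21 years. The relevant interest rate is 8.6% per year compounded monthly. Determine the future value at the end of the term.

CHF 6,162,012.53

This is an ordinary annuity: 252 deposits of CHF 8,750.00 at the end of each month.
Periodic rate r = 0.086/12 per month; n is counted in months.
FV = PMT × [((1+r)^n − 1)/r] = 8,750 × [(1+r)^252 − 1] / r = CHF 6,162,012.53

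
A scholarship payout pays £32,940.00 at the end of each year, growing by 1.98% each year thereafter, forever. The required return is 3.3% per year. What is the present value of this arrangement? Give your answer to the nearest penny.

£2,495,454.55

Periodic rate r = 0.033 per year.
Growing perpetuity (Gordon): PV = PMT₁ / (r − g) = 32,940 / (r − 0.0198) = £2,495,454.55.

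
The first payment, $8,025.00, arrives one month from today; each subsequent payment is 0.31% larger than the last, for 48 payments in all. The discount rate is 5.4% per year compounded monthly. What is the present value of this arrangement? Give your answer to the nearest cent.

Periodic rate r = 0.054/12 per month; n is counted in months.
Growing ordinary annuity: PV = PMT₁ × [1 − ((1+g)/(1+r))^n] / (r − g) = 8,025 × [1 − ((1+0.0031)/(1+r))^48] / (r − 0.0031) = $371,178.83.

$371,178.83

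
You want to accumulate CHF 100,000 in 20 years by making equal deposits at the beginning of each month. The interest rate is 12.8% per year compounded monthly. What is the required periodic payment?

Level annuity due; solve FV = PMT × [((1+r)^n − 1)/r] × (1+r) for PMT.
Periodic rate r = 0.128/12 per month; n is counted in months.
With n = 240: PMT = 100,000 / ([((1+r)^n − 1)/r] × (1+r)) = CHF 89.73

CHF 89.73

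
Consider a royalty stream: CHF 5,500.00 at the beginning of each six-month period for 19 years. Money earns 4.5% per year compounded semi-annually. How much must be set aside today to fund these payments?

This is an annuity due: 38 payments of CHF 5,500.00 at the beginning of each six-month period.
Periodic rate r = 0.045/2 per half-year; n is counted in half-years.
PV = PMT × [(1 − (1+r)^−n)/r] × (1+r) = 5,500 × [1 − (1+r)^−38] / r × (1+r) = CHF 142,635.12

CHF 142,635.12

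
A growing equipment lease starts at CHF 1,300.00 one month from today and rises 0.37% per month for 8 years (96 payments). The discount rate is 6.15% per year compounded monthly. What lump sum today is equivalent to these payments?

Periodic rate r = 0.0615/12 per month; n is counted in months.
Growing ordinary annuity: PV = PMT₁ × [1 − ((1+g)/(1+r))^n] / (r − g) = 1,300 × [1 − ((1+0.0037)/(1+r))^96] / (r − 0.0037) = CHF 116,161.69.

CHF 116,161.69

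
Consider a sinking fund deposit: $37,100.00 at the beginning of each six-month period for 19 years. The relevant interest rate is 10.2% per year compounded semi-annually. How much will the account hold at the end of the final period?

This is an annuity due: 38 deposits of $37,100.00 at the beginning of each six-month period.
Periodic rate r = 0.102/2 per half-year; n is counted in half-years.
FV = PMT × [((1+r)^n − 1)/r] × (1+r) = 37,100 × [(1+r)^38 − 1] / r × (1+r) = $4,297,303.53

$4,297,303.53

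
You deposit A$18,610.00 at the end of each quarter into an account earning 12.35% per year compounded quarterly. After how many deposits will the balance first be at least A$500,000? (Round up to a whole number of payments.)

20 payments

Periodic rate r = 0.1235/4 per quarter; n is counted in quarters.
Ordinary annuity FV: 500,000 = 18,610 × [((1+r)^n − 1)/r].
(1+r)^n = 1 + 500,000 × r / 18,610, so n = ln(1 + 500,000·r/18,610) / ln(1+r) = 19.87.
Round up to a whole number of payments: n = 20.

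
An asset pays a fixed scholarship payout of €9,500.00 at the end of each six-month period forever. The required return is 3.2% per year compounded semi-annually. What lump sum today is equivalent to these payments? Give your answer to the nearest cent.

Periodic rate r = 0.032/2 per half-year.
Level perpetuity: PV = PMT / r = 9,500 / (0.032/2) = €593,750.00.

€593,750.00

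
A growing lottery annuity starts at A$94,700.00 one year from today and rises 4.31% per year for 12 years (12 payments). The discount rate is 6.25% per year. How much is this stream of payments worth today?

A$968,420.94

Periodic rate r = 0.0625 per year.
Growing ordinary annuity: PV = PMT₁ × [1 − ((1+g)/(1+r))^n] / (r − g) = 94,700 × [1 − ((1+0.0431)/(1+r))^12] / (r − 0.0431) = A$968,420.94.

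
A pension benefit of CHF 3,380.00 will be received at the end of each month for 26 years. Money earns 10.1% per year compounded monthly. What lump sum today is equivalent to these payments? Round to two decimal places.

This is an ordinary annuity: 312 payments of CHF 3,380.00 at the end of each month.
Periodic rate r = 0.101/12 per month; n is counted in months.
PV = PMT × [(1 − (1+r)^−n)/r] = 3,380 × [1 − (1+r)^−312] / r = CHF 372,201.44

CHF 372,201.44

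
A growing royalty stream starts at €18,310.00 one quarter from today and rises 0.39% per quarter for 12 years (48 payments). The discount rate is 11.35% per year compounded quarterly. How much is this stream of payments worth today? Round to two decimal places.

€512,694.87

Periodic rate r = 0.1135/4 per quarter; n is counted in quarters.
Growing ordinary annuity: PV = PMT₁ × [1 − ((1+g)/(1+r))^n] / (r − g) = 18,310 × [1 − ((1+0.0039)/(1+r))^48] / (r − 0.0039) = €512,694.87.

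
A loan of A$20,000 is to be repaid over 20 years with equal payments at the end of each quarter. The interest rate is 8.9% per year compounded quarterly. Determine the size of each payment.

A$537.41

Level ordinary annuity; solve PV = PMT × [(1 − (1+r)^−n)/r] for PMT.
Periodic rate r = 0.089/4 per quarter; n is counted in quarters.
With n = 80: PMT = 20,000 / ([(1 − (1+r)^−n)/r]) = A$537.41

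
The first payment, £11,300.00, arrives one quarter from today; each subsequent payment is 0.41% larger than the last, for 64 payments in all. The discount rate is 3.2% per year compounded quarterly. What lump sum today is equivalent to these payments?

Periodic rate r = 0.032/4 per quarter; n is counted in quarters.
Growing ordinary annuity: PV = PMT₁ × [1 − ((1+g)/(1+r))^n] / (r − g) = 11,300 × [1 − ((1+0.0041)/(1+r))^64] / (r − 0.0041) = £636,617.52.

£636,617.52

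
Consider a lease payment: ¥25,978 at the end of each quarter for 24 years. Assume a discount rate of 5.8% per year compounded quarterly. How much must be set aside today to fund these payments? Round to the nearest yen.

This is an ordinary annuity: 96 payments of ¥25,978 at the end of each quarter.
Periodic rate r = 0.058/4 per quarter; n is counted in quarters.
PV = PMT × [(1 − (1+r)^−n)/r] = 25,978 × [1 − (1+r)^−96] / r = ¥1,341,764

¥1,341,764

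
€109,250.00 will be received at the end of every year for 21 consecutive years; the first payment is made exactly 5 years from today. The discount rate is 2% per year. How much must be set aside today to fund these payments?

Ordinary annuity of 21 payments, first payment at period 5.
Periodic rate r = 0.02 per year.
The ordinary-annuity PV formula values the stream one period before the first payment (period 4); discount that back 4 periods:
PV₀ = 109,250 × [1 − (1+r)^−21] / r × (1+r)^−4 = €1,716,943.26

€1,716,943.26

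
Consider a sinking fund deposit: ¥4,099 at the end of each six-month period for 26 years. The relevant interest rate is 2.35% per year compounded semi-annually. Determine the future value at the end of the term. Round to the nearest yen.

¥291,543

This is an ordinary annuity: 52 deposits of ¥4,099 at the end of each six-month period.
Periodic rate r = 0.0235/2 per half-year; n is counted in half-years.
FV = PMT × [((1+r)^n − 1)/r] = 4,099 × [(1+r)^52 − 1] / r = ¥291,543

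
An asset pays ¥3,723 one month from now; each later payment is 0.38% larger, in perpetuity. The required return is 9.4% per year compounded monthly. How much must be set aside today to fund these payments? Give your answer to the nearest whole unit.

Periodic rate r = 0.094/12 per month.
Growing perpetuity (Gordon): PV = PMT₁ / (r − g) = 3,723 / (r − 0.0038) = ¥923,058.

¥923,058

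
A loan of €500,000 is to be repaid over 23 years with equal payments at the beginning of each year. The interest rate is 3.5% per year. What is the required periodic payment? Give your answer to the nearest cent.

€30,926.96

Level annuity due; solve PV = PMT × [(1 − (1+r)^−n)/r] × (1+r) for PMT.
Periodic rate r = 0.035 per year.
With n = 23: PMT = 500,000 / ([(1 − (1+r)^−n)/r] × (1+r)) = €30,926.96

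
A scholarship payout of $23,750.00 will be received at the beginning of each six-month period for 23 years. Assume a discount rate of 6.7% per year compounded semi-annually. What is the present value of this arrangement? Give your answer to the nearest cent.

$571,771.46

This is an annuity due: 46 payments of $23,750.00 at the beginning of each six-month period.
Periodic rate r = 0.067/2 per half-year; n is counted in half-years.
PV = PMT × [(1 − (1+r)^−n)/r] × (1+r) = 23,750 × [1 − (1+r)^−46] / r × (1+r) = $571,771.46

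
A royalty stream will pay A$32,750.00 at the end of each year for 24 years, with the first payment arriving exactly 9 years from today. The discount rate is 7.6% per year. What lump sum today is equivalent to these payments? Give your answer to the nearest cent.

Ordinary annuity of 24 payments, first payment at period 9.
Periodic rate r = 0.076 per year.
The ordinary-annuity PV formula values the stream one period before the first payment (period 8); discount that back 8 periods:
PV₀ = 32,750 × [1 − (1+r)^−24] / r × (1+r)^−8 = A$198,484.52

A$198,484.52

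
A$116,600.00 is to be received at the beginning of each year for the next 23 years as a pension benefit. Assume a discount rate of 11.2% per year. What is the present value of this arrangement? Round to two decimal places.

This is an annuity due: 23 payments of A$116,600.00 at the beginning of each year.
Periodic rate r = 0.112 per year.
PV = PMT × [(1 − (1+r)^−n)/r] × (1+r) = 116,600 × [1 − (1+r)^−23] / r × (1+r) = A$1,056,937.63

A$1,056,937.63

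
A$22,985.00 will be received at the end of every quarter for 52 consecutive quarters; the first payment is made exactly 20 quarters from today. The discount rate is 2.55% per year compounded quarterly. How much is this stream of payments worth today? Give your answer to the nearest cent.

A$899,184.03

Ordinary annuity of 52 payments, first payment at period 20.
Periodic rate r = 0.0255/4 per quarter; n is counted in quarters.
The ordinary-annuity PV formula values the stream one period before the first payment (period 19); discount that back 19 periods:
PV₀ = 22,985 × [1 − (1+r)^−52] / r × (1+r)^−19 = A$899,184.03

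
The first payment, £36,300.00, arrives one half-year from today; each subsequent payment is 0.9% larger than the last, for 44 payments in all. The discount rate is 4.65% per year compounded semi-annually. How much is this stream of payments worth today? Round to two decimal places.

£1,172,991.26

Periodic rate r = 0.0465/2 per half-year; n is counted in half-years.
Growing ordinary annuity: PV = PMT₁ × [1 − ((1+g)/(1+r))^n] / (r − g) = 36,300 × [1 − ((1+0.009)/(1+r))^44] / (r − 0.009) = £1,172,991.26.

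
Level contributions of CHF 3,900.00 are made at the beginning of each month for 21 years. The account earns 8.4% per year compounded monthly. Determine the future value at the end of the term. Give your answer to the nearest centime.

This is an annuity due: 252 deposits of CHF 3,900.00 at the beginning of each month.
Periodic rate r = 0.084/12 per month; n is counted in months.
FV = PMT × [((1+r)^n − 1)/r] × (1+r) = 3,900 × [(1+r)^252 − 1] / r × (1+r) = CHF 2,692,995.12

CHF 2,692,995.12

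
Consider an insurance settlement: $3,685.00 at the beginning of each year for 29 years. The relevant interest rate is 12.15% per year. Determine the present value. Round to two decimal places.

This is an annuity due: 29 payments of $3,685.00 at the beginning of each year.
Periodic rate r = 0.1215 per year.
PV = PMT × [(1 − (1+r)^−n)/r] × (1+r) = 3,685 × [1 − (1+r)^−29] / r × (1+r) = $32,791.06

$32,791.06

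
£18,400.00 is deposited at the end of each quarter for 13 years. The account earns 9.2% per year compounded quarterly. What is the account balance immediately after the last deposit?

£1,809,894.43

This is an ordinary annuity: 52 deposits of £18,400.00 at the end of each quarter.
Periodic rate r = 0.092/4 per quarter; n is counted in quarters.
FV = PMT × [((1+r)^n − 1)/r] = 18,400 × [(1+r)^52 − 1] / r = £1,809,894.43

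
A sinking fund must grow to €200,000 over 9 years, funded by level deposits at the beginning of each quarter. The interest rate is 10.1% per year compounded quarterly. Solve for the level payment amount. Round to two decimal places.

€3,387.67

Level annuity due; solve FV = PMT × [((1+r)^n − 1)/r] × (1+r) for PMT.
Periodic rate r = 0.101/4 per quarter; n is counted in quarters.
With n = 36: PMT = 200,000 / ([((1+r)^n − 1)/r] × (1+r)) = €3,387.67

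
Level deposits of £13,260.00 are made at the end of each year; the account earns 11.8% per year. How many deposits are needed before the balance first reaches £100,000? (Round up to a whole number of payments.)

Periodic rate r = 0.118 per year.
Ordinary annuity FV: 100,000 = 13,260 × [((1+r)^n − 1)/r].
(1+r)^n = 1 + 100,000 × r / 13,260, so n = ln(1 + 100,000·r/13,260) / ln(1+r) = 5.71.
Round up to a whole number of payments: n = 6.

6 payments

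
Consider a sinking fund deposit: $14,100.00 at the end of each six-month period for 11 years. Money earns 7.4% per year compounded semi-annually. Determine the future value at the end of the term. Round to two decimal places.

This is an ordinary annuity: 22 deposits of $14,100.00 at the end of each six-month period.
Periodic rate r = 0.074/2 per half-year; n is counted in half-years.
FV = PMT × [((1+r)^n − 1)/r] = 14,100 × [(1+r)^22 − 1] / r = $466,439.06

$466,439.06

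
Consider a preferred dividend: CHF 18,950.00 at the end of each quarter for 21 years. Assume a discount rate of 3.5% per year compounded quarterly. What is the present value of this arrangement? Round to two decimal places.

CHF 1,123,917.17

This is an ordinary annuity: 84 payments of CHF 18,950.00 at the end of each quarter.
Periodic rate r = 0.035/4 per quarter; n is counted in quarters.
PV = PMT × [(1 − (1+r)^−n)/r] = 18,950 × [1 − (1+r)^−84] / r = CHF 1,123,917.17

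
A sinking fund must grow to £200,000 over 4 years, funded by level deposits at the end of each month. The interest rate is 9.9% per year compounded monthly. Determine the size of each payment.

Level ordinary annuity; solve FV = PMT × [((1+r)^n − 1)/r] for PMT.
Periodic rate r = 0.099/12 per month; n is counted in months.
With n = 48: PMT = 200,000 / ([((1+r)^n − 1)/r]) = £3,412.92

£3,412.92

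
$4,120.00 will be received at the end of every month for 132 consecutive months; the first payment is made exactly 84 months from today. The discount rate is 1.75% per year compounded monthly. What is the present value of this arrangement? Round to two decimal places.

Ordinary annuity of 132 payments, first payment at period 84.
Periodic rate r = 0.0175/12 per month; n is counted in months.
The ordinary-annuity PV formula values the stream one period before the first payment (period 83); discount that back 83 periods:
PV₀ = 4,120 × [1 − (1+r)^−132] / r × (1+r)^−83 = $438,050.53

$438,050.53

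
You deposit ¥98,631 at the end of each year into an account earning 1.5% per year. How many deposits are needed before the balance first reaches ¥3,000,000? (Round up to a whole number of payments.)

Periodic rate r = 0.015 per year.
Ordinary annuity FV: 3,000,000 = 98,631 × [((1+r)^n − 1)/r].
(1+r)^n = 1 + 3,000,000 × r / 98,631, so n = ln(1 + 3,000,000·r/98,631) / ln(1+r) = 25.24.
Round up to a whole number of payments: n = 26.

26 payments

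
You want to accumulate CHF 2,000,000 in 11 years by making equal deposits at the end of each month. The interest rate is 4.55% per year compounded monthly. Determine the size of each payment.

CHF 11,702.94

Level ordinary annuity; solve FV = PMT × [((1+r)^n − 1)/r] for PMT.
Periodic rate r = 0.0455/12 per month; n is counted in months.
With n = 132: PMT = 2,000,000 / ([((1+r)^n − 1)/r]) = CHF 11,702.94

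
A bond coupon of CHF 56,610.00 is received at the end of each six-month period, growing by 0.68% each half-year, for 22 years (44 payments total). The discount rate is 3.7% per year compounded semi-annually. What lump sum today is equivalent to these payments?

CHF 1,928,260.92

Periodic rate r = 0.037/2 per half-year; n is counted in half-years.
Growing ordinary annuity: PV = PMT₁ × [1 − ((1+g)/(1+r))^n] / (r − g) = 56,610 × [1 − ((1+0.0068)/(1+r))^44] / (r − 0.0068) = CHF 1,928,260.92.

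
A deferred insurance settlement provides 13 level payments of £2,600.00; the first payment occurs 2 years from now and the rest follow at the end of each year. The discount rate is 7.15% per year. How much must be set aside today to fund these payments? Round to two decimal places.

£20,108.57

Ordinary annuity of 13 payments, first payment at period 2.
Periodic rate r = 0.0715 per year.
The ordinary-annuity PV formula values the stream one period before the first payment (period 1); discount that back 1 periods:
PV₀ = 2,600 × [1 − (1+r)^−13] / r × (1+r)^−1 = £20,108.57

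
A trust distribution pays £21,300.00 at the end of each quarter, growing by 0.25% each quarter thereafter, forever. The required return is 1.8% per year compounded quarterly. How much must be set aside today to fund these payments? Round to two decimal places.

£10,650,000.00

Periodic rate r = 0.018/4 per quarter.
Growing perpetuity (Gordon): PV = PMT₁ / (r − g) = 21,300 / (r − 0.0025) = £10,650,000.00.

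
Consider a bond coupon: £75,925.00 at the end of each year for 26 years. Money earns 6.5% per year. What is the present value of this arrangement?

This is an ordinary annuity: 26 payments of £75,925.00 at the end of each year.
Periodic rate r = 0.065 per year.
PV = PMT × [(1 − (1+r)^−n)/r] = 75,925 × [1 − (1+r)^−26] / r = £940,890.88

£940,890.88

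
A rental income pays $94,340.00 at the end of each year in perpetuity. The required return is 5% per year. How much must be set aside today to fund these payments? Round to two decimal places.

$1,886,800.00

Periodic rate r = 0.05 per year.
Level perpetuity: PV = PMT / r = 94,340 / (0.05) = $1,886,800.00.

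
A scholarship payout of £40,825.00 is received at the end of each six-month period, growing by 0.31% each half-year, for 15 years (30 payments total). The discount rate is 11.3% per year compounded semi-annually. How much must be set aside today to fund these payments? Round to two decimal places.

Periodic rate r = 0.113/2 per half-year; n is counted in half-years.
Growing ordinary annuity: PV = PMT₁ × [1 − ((1+g)/(1+r))^n] / (r − g) = 40,825 × [1 − ((1+0.0031)/(1+r))^30] / (r − 0.0031) = £603,215.92.

£603,215.92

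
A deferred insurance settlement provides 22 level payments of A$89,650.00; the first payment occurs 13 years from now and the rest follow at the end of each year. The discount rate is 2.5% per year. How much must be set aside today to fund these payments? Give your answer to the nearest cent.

Ordinary annuity of 22 payments, first payment at period 13.
Periodic rate r = 0.025 per year.
The ordinary-annuity PV formula values the stream one period before the first payment (period 12); discount that back 12 periods:
PV₀ = 89,650 × [1 − (1+r)^−22] / r × (1+r)^−12 = A$1,117,578.84

A$1,117,578.84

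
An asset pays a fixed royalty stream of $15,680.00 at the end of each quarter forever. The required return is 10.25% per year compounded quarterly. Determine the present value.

Periodic rate r = 0.1025/4 per quarter.
Level perpetuity: PV = PMT / r = 15,680 / (0.1025/4) = $611,902.44.

$611,902.44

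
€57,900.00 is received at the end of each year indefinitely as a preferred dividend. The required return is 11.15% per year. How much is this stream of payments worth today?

Periodic rate r = 0.1115 per year.
Level perpetuity: PV = PMT / r = 57,900 / (0.1115) = €519,282.51.

€519,282.51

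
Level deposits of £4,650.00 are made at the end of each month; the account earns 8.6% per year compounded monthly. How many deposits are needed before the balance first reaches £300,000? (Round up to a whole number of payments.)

Periodic rate r = 0.086/12 per month; n is counted in months.
Ordinary annuity FV: 300,000 = 4,650 × [((1+r)^n − 1)/r].
(1+r)^n = 1 + 300,000 × r / 4,650, so n = ln(1 + 300,000·r/4,650) / ln(1+r) = 53.22.
Round up to a whole number of payments: n = 54.

54 payments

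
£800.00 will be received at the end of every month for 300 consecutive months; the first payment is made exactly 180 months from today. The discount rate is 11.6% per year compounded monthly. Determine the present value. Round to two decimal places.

£13,964.14

Ordinary annuity of 300 payments, first payment at period 180.
Periodic rate r = 0.116/12 per month; n is counted in months.
The ordinary-annuity PV formula values the stream one period before the first payment (period 179); discount that back 179 periods:
PV₀ = 800 × [1 − (1+r)^−300] / r × (1+r)^−179 = £13,964.14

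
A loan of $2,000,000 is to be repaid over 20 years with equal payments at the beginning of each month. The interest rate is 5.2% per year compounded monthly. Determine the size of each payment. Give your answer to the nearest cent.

$13,363.17

Level annuity due; solve PV = PMT × [(1 − (1+r)^−n)/r] × (1+r) for PMT.
Periodic rate r = 0.052/12 per month; n is counted in months.
With n = 240: PMT = 2,000,000 / ([(1 − (1+r)^−n)/r] × (1+r)) = $13,363.17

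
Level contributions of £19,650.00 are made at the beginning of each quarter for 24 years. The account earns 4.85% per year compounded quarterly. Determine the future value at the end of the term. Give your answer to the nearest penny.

This is an annuity due: 96 deposits of £19,650.00 at the beginning of each quarter.
Periodic rate r = 0.0485/4 per quarter; n is counted in quarters.
FV = PMT × [((1+r)^n − 1)/r] × (1+r) = 19,650 × [(1+r)^96 − 1] / r × (1+r) = £3,576,404.02

£3,576,404.02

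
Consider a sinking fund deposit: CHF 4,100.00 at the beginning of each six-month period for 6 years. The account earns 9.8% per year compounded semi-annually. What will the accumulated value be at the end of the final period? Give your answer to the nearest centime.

CHF 68,063.01

This is an annuity due: 12 deposits of CHF 4,100.00 at the beginning of each six-month period.
Periodic rate r = 0.098/2 per half-year; n is counted in half-years.
FV = PMT × [((1+r)^n − 1)/r] × (1+r) = 4,100 × [(1+r)^12 − 1] / r × (1+r) = CHF 68,063.01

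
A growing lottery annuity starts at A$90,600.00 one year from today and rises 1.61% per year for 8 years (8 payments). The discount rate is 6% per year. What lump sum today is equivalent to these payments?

A$592,457.16

Periodic rate r = 0.06 per year.
Growing ordinary annuity: PV = PMT₁ × [1 − ((1+g)/(1+r))^n] / (r − g) = 90,600 × [1 − ((1+0.0161)/(1+r))^8] / (r − 0.0161) = A$592,457.16.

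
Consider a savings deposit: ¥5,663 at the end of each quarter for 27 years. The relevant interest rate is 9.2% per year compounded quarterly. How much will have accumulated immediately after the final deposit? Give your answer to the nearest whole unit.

This is an ordinary annuity: 108 deposits of ¥5,663 at the end of each quarter.
Periodic rate r = 0.092/4 per quarter; n is counted in quarters.
FV = PMT × [((1+r)^n − 1)/r] = 5,663 × [(1+r)^108 − 1] / r = ¥2,623,817

¥2,623,817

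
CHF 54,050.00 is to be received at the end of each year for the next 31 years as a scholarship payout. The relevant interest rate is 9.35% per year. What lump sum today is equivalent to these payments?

This is an ordinary annuity: 31 payments of CHF 54,050.00 at the end of each year.
Periodic rate r = 0.0935 per year.
PV = PMT × [(1 − (1+r)^−n)/r] = 54,050 × [1 − (1+r)^−31] / r = CHF 541,883.78

CHF 541,883.78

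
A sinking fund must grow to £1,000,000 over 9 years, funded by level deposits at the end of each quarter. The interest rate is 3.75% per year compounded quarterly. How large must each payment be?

Level ordinary annuity; solve FV = PMT × [((1+r)^n − 1)/r] for PMT.
Periodic rate r = 0.0375/4 per quarter; n is counted in quarters.
With n = 36: PMT = 1,000,000 / ([((1+r)^n − 1)/r]) = £23,482.23

£23,482.23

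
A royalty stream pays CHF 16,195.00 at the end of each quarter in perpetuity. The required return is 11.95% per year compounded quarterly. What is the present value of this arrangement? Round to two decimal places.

Periodic rate r = 0.1195/4 per quarter.
Level perpetuity: PV = PMT / r = 16,195 / (0.1195/4) = CHF 542,092.05.

CHF 542,092.05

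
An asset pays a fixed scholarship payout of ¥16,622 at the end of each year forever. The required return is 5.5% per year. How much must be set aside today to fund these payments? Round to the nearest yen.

Periodic rate r = 0.055 per year.
Level perpetuity: PV = PMT / r = 16,622 / (0.055) = ¥302,218.

¥302,218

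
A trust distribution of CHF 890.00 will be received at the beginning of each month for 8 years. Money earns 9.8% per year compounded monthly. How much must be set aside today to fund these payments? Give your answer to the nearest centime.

This is an annuity due: 96 payments of CHF 890.00 at the beginning of each month.
Periodic rate r = 0.098/12 per month; n is counted in months.
PV = PMT × [(1 − (1+r)^−n)/r] × (1+r) = 890 × [1 − (1+r)^−96] / r × (1+r) = CHF 59,545.79

CHF 59,545.79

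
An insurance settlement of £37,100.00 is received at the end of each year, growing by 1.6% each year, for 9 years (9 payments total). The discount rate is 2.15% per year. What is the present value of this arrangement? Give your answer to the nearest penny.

Periodic rate r = 0.0215 per year.
Growing ordinary annuity: PV = PMT₁ × [1 − ((1+g)/(1+r))^n] / (r − g) = 37,100 × [1 − ((1+0.016)/(1+r))^9] / (r − 0.016) = £319,920.15.

£319,920.15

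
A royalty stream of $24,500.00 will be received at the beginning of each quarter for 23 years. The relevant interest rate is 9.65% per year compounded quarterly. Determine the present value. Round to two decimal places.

$924,011.80

This is an annuity due: 92 payments of $24,500.00 at the beginning of each quarter.
Periodic rate r = 0.0965/4 per quarter; n is counted in quarters.
PV = PMT × [(1 − (1+r)^−n)/r] × (1+r) = 24,500 × [1 − (1+r)^−92] / r × (1+r) = $924,011.80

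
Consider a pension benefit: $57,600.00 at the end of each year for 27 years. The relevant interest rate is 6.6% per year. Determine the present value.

$717,333.35

This is an ordinary annuity: 27 payments of $57,600.00 at the end of each year.
Periodic rate r = 0.066 per year.
PV = PMT × [(1 − (1+r)^−n)/r] = 57,600 × [1 − (1+r)^−27] / r = $717,333.35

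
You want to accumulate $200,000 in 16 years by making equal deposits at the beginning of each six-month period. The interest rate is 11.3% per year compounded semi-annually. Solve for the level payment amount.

$2,225.82

Level annuity due; solve FV = PMT × [((1+r)^n − 1)/r] × (1+r) for PMT.
Periodic rate r = 0.113/2 per half-year; n is counted in half-years.
With n = 32: PMT = 200,000 / ([((1+r)^n − 1)/r] × (1+r)) = $2,225.82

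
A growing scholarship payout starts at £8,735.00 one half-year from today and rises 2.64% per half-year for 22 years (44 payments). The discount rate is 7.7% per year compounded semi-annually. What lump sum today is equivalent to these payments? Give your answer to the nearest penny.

£290,854.64

Periodic rate r = 0.077/2 per half-year; n is counted in half-years.
Growing ordinary annuity: PV = PMT₁ × [1 − ((1+g)/(1+r))^n] / (r − g) = 8,735 × [1 − ((1+0.0264)/(1+r))^44] / (r − 0.0264) = £290,854.64.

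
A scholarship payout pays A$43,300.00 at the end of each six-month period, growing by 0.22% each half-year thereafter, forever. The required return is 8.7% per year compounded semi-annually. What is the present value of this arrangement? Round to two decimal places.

A$1,048,426.15

Periodic rate r = 0.087/2 per half-year.
Growing perpetuity (Gordon): PV = PMT₁ / (r − g) = 43,300 / (r − 0.0022) = A$1,048,426.15.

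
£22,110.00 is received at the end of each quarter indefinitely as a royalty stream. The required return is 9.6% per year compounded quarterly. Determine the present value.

Periodic rate r = 0.096/4 per quarter.
Level perpetuity: PV = PMT / r = 22,110 / (0.096/4) = £921,250.00.

£921,250.00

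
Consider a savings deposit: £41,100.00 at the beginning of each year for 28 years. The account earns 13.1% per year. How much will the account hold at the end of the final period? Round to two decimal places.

This is an annuity due: 28 deposits of £41,100.00 at the beginning of each year.
Periodic rate r = 0.131 per year.
FV = PMT × [((1+r)^n − 1)/r] × (1+r) = 41,100 × [(1+r)^28 − 1] / r × (1+r) = £10,787,747.45

£10,787,747.45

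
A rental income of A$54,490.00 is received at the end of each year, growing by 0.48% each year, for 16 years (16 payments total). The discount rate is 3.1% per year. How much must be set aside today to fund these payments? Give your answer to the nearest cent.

Periodic rate r = 0.031 per year.
Growing ordinary annuity: PV = PMT₁ × [1 − ((1+g)/(1+r))^n] / (r − g) = 54,490 × [1 − ((1+0.0048)/(1+r))^16] / (r − 0.0048) = A$702,082.93.

A$702,082.93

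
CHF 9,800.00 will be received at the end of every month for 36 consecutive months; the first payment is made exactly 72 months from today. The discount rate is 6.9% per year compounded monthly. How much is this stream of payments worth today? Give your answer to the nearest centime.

CHF 211,563.12

Ordinary annuity of 36 payments, first payment at period 72.
Periodic rate r = 0.069/12 per month; n is counted in months.
The ordinary-annuity PV formula values the stream one period before the first payment (period 71); discount that back 71 periods:
PV₀ = 9,800 × [1 − (1+r)^−36] / r × (1+r)^−71 = CHF 211,563.12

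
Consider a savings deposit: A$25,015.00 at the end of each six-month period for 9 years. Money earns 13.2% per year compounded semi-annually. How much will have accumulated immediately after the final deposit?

This is an ordinary annuity: 18 deposits of A$25,015.00 at the end of each six-month period.
Periodic rate r = 0.132/2 per half-year; n is counted in half-years.
FV = PMT × [((1+r)^n − 1)/r] = 25,015 × [(1+r)^18 − 1] / r = A$818,514.45

A$818,514.45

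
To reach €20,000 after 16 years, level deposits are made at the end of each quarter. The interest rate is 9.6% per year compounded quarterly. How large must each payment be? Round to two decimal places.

€134.74

Level ordinary annuity; solve FV = PMT × [((1+r)^n − 1)/r] for PMT.
Periodic rate r = 0.096/4 per quarter; n is counted in quarters.
With n = 64: PMT = 20,000 / ([((1+r)^n − 1)/r]) = €134.74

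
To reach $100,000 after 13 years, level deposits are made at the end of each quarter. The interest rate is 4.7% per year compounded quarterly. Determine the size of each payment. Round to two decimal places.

$1,405.97

Level ordinary annuity; solve FV = PMT × [((1+r)^n − 1)/r] for PMT.
Periodic rate r = 0.047/4 per quarter; n is counted in quarters.
With n = 52: PMT = 100,000 / ([((1+r)^n − 1)/r]) = $1,405.97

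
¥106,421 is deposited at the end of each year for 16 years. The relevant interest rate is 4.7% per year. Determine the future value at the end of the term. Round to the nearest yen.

¥2,457,184

This is an ordinary annuity: 16 deposits of ¥106,421 at the end of each year.
Periodic rate r = 0.047 per year.
FV = PMT × [((1+r)^n − 1)/r] = 106,421 × [(1+r)^16 − 1] / r = ¥2,457,184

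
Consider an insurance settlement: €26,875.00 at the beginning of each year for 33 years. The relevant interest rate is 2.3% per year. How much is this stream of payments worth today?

€630,935.91

This is an annuity due: 33 payments of €26,875.00 at the beginning of each year.
Periodic rate r = 0.023 per year.
PV = PMT × [(1 − (1+r)^−n)/r] × (1+r) = 26,875 × [1 − (1+r)^−33] / r × (1+r) = €630,935.91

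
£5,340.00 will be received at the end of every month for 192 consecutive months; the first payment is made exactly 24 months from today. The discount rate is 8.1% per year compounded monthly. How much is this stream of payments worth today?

Ordinary annuity of 192 payments, first payment at period 24.
Periodic rate r = 0.081/12 per month; n is counted in months.
The ordinary-annuity PV formula values the stream one period before the first payment (period 23); discount that back 23 periods:
PV₀ = 5,340 × [1 − (1+r)^−192] / r × (1+r)^−23 = £491,458.35

£491,458.35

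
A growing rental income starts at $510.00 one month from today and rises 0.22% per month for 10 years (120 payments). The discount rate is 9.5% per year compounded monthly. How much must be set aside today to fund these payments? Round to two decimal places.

Periodic rate r = 0.095/12 per month; n is counted in months.
Growing ordinary annuity: PV = PMT₁ × [1 − ((1+g)/(1+r))^n] / (r − g) = 510 × [1 − ((1+0.0022)/(1+r))^120] / (r − 0.0022) = $44,131.17.

$44,131.17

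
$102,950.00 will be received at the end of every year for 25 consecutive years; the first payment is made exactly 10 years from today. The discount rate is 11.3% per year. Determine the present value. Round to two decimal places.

$323,692.02

Ordinary annuity of 25 payments, first payment at period 10.
Periodic rate r = 0.113 per year.
The ordinary-annuity PV formula values the stream one period before the first payment (period 9); discount that back 9 periods:
PV₀ = 102,950 × [1 − (1+r)^−25] / r × (1+r)^−9 = $323,692.02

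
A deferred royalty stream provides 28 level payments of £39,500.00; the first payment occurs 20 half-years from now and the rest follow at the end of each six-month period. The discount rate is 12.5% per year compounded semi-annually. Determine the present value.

Ordinary annuity of 28 payments, first payment at period 20.
Periodic rate r = 0.125/2 per half-year; n is counted in half-years.
The ordinary-annuity PV formula values the stream one period before the first payment (period 19); discount that back 19 periods:
PV₀ = 39,500 × [1 − (1+r)^−28] / r × (1+r)^−19 = £163,159.89

£163,159.89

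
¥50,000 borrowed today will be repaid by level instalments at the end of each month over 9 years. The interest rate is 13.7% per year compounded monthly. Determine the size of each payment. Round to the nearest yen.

¥808

Level ordinary annuity; solve PV = PMT × [(1 − (1+r)^−n)/r] for PMT.
Periodic rate r = 0.137/12 per month; n is counted in months.
With n = 108: PMT = 50,000 / ([(1 − (1+r)^−n)/r]) = ¥808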